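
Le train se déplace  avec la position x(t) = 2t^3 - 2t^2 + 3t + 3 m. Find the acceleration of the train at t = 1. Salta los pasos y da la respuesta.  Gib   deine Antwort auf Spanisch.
La respuesta es 8.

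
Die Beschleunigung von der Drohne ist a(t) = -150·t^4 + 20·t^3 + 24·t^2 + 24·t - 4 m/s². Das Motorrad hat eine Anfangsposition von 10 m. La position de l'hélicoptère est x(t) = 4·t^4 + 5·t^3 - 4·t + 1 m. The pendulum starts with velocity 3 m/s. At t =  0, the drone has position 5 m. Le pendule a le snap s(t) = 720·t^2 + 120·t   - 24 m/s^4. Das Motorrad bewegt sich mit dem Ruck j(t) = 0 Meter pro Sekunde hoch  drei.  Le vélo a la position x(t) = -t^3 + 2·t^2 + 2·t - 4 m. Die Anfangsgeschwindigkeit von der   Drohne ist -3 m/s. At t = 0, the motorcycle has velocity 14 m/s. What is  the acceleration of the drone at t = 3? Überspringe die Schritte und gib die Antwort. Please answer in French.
À t = 3, a = -11326.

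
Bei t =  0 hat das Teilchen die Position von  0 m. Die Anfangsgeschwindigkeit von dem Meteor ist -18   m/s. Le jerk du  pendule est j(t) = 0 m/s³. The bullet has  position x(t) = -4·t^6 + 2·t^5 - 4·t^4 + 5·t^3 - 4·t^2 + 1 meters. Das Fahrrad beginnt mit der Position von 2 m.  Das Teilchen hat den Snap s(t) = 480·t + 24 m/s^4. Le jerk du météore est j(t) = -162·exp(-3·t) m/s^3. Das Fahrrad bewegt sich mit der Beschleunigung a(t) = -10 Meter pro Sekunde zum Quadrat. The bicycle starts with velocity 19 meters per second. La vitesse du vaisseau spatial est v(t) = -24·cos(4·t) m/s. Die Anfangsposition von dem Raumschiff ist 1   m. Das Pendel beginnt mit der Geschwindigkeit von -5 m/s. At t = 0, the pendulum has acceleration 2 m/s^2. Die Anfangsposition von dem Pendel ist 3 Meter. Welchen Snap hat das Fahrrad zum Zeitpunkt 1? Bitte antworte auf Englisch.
We must differentiate our acceleration equation a(t) = -10 2 times. Differentiating acceleration, we get jerk: j(t) = 0. The derivative of jerk gives snap: s(t) = 0. Using s(t) = 0 and substituting t = 1, we find s = 0.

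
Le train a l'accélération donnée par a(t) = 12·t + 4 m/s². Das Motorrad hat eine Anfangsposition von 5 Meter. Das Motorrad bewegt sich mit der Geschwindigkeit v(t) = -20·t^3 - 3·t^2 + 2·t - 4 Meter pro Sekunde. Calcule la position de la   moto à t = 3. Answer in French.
Pour résoudre ceci, nous devons prendre 1 intégrale de notre équation de la vitesse v(t) = -20·t^3 - 3·t^2 + 2·t - 4. En intégrant la vitesse et en utilisant la condition initiale x(0) = 5, nous obtenons x(t) = -5·t^4 - t^3 + t^2 - 4·t + 5. Nous avons la position x(t) = -5·t^4 - t^3 + t^2 - 4·t + 5. En substituant t = 3: x(3) = -430.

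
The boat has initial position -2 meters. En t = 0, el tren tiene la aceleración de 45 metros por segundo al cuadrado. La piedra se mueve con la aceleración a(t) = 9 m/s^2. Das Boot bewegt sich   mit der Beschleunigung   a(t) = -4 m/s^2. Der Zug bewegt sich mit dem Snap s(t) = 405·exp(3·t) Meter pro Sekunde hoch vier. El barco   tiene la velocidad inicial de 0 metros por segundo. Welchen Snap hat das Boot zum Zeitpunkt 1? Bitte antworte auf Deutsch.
Um dies zu lösen, müssen wir 2 Ableitungen unserer Gleichung für die Beschleunigung a(t) = -4 nehmen. Die Ableitung von der Beschleunigung ergibt den Ruck: j(t) = 0. Die Ableitung von dem Ruck ergibt den Snap: s(t) = 0. Wir haben den Snap s(t) = 0. Durch Einsetzen von t = 1: s(1) = 0.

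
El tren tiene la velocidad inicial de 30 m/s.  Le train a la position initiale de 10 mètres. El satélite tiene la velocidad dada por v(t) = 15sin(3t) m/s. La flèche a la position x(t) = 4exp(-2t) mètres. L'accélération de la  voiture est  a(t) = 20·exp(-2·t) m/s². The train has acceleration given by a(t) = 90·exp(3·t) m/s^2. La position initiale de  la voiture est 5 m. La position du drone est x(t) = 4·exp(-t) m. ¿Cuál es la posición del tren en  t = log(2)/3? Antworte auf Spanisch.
Debemos encontrar la antiderivada de nuestra ecuación de la aceleración a(t) = 90·exp(3·t) 2 veces. La antiderivada de la aceleración es la velocidad. Usando v(0) = 30, obtenemos v(t) = 30·exp(3·t). La antiderivada de la velocidad, con x(0) = 10, da la posición: x(t) = 10·exp(3·t). Usando x(t) = 10·exp(3·t) y sustituyendo t = log(2)/3, encontramos x = 20.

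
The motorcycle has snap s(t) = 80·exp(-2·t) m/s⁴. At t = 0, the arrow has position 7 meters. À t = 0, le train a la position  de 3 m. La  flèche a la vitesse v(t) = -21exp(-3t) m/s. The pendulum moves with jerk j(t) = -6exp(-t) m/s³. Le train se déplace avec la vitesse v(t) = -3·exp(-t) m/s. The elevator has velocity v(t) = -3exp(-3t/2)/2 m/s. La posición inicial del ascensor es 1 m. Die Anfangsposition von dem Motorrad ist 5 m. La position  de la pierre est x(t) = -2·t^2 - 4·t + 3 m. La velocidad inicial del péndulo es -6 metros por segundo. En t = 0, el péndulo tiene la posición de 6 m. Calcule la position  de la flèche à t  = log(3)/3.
En partant de la vitesse v(t) = -21·exp(-3·t), nous prenons 1 intégrale. En prenant ∫v(t)dt et en appliquant x(0) = 7, nous trouvons x(t) = 7·exp(-3·t). Nous avons la position x(t) = 7·exp(-3·t). En substituant t = log(3)/3: x(log(3)/3) = 7/3.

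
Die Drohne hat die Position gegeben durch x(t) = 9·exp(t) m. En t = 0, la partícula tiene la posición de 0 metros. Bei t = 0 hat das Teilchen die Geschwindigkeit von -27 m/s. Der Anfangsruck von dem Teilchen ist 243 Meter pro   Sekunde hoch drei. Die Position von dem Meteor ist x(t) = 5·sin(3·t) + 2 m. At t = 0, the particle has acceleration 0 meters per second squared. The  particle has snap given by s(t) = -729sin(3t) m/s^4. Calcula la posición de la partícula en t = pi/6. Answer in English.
We need to integrate our snap equation s(t) = -729·sin(3·t) 4 times. The integral of snap, with j(0) = 243, gives jerk: j(t) = 243·cos(3·t). Taking ∫j(t)dt and applying a(0) = 0, we find a(t) = 81·sin(3·t). Taking ∫a(t)dt and applying v(0) = -27, we find v(t) = -27·cos(3·t). The antiderivative of velocity, with x(0) = 0, gives position: x(t) = -9·sin(3·t). Using x(t) = -9·sin(3·t) and substituting t = pi/6, we find x = -9.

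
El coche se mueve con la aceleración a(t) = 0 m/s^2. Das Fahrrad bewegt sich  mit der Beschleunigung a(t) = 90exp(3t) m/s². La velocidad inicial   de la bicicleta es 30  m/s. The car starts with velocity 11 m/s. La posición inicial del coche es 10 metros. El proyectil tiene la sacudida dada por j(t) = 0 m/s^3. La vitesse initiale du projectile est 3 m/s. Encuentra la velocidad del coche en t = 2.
Para resolver esto, necesitamos tomar 1 antiderivada de nuestra ecuación de la aceleración a(t) = 0. La antiderivada de la aceleración es la velocidad. Usando v(0) = 11, obtenemos v(t) = 11. Tenemos la velocidad v(t) = 11. Sustituyendo t = 2: v(2) = 11.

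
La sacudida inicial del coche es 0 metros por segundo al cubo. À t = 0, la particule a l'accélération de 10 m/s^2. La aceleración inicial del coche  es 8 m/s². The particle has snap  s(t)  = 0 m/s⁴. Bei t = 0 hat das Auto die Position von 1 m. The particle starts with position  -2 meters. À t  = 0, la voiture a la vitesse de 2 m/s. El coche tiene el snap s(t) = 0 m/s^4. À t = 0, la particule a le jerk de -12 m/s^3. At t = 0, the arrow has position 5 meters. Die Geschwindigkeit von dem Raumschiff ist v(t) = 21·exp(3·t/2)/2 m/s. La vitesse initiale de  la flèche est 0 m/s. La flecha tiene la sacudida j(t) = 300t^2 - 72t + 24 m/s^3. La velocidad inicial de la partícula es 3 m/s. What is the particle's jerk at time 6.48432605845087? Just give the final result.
The jerk at t = 6.48432605845087 is j = -12.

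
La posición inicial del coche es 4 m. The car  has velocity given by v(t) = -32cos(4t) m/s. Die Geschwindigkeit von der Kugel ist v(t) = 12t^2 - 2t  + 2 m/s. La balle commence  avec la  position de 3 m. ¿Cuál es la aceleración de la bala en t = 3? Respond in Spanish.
Para resolver esto, necesitamos tomar 1 derivada de nuestra ecuación de la velocidad v(t) = 12·t^2 - 2·t + 2. Tomando d/dt de v(t), encontramos a(t) = 24·t - 2. Tenemos la aceleración a(t) = 24·t - 2. Sustituyendo t = 3: a(3) = 70.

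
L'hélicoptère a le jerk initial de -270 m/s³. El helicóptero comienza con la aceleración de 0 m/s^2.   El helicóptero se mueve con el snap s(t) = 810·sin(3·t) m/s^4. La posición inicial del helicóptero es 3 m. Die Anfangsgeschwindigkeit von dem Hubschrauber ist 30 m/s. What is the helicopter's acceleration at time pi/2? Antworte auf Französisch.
En partant du snap s(t) = 810·sin(3·t), nous prenons 2 primitives. En prenant ∫s(t)dt et en appliquant j(0) = -270, nous trouvons j(t) = -270·cos(3·t). L'intégrale du jerk, avec a(0) = 0, donne l'accélération: a(t) = -90·sin(3·t). Nous avons l'accélération a(t) = -90·sin(3·t). En substituant t = pi/2: a(pi/2) = 90.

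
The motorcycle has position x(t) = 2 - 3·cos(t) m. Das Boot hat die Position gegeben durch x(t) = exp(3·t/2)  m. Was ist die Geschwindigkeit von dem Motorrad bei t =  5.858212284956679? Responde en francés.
Nous devons dériver notre équation de la position x(t) = 2 - 3·cos(t) 1 fois. En dérivant la position, nous obtenons la vitesse: v(t) = 3·sin(t). En utilisant v(t) = 3·sin(t) et en substituant t = 5.858212284956679, nous trouvons v = -1.23688861138057.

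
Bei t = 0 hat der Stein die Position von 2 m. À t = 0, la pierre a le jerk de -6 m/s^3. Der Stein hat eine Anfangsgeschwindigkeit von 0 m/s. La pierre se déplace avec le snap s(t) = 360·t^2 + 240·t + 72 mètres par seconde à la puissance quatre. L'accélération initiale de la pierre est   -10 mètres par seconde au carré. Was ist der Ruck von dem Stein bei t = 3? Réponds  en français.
Pour résoudre ceci, nous devons prendre 1 primitive de notre équation du snap s(t) = 360·t^2 + 240·t + 72. L'intégrale du snap est le jerk. En utilisant j(0) = -6, nous obtenons j(t) = 120·t^3 + 120·t^2 + 72·t - 6. De l'équation du jerk j(t) = 120·t^3 + 120·t^2 + 72·t - 6, nous substituons t = 3 pour obtenir j = 4530.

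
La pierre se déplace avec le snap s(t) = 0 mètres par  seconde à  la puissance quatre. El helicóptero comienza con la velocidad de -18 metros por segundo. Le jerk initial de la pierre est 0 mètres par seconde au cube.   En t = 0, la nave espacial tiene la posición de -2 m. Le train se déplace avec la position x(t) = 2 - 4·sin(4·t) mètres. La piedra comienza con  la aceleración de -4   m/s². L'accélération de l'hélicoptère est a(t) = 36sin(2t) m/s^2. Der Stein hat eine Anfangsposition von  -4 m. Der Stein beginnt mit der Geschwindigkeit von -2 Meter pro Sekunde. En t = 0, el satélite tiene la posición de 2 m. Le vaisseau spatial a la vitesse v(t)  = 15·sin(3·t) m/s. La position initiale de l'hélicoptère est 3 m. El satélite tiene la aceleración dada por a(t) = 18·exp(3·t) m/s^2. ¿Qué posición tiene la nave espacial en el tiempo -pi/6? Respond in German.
Wir müssen unsere Gleichung für die Geschwindigkeit v(t) = 15·sin(3·t) 1-mal integrieren. Mit ∫v(t)dt und Anwendung von x(0) = -2, finden wir x(t) = 3 - 5·cos(3·t). Wir haben die Position x(t) = 3 - 5·cos(3·t). Durch Einsetzen von t = -pi/6: x(-pi/6) = 3.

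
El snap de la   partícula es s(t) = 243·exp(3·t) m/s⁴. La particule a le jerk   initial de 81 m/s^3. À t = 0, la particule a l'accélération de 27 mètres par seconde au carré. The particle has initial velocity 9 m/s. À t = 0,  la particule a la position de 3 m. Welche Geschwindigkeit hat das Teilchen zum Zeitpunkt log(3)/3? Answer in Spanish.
Para resolver esto, necesitamos tomar 3 integrales de nuestra ecuación del snap s(t) = 243·exp(3·t). Integrando el snap y usando la condición inicial j(0) = 81, obtenemos j(t) = 81·exp(3·t). La integral de la sacudida, con a(0) = 27, da la aceleración: a(t) = 27·exp(3·t). Tomando ∫a(t)dt y aplicando v(0) = 9, encontramos v(t) = 9·exp(3·t). Usando v(t) = 9·exp(3·t) y sustituyendo t = log(3)/3, encontramos v = 27.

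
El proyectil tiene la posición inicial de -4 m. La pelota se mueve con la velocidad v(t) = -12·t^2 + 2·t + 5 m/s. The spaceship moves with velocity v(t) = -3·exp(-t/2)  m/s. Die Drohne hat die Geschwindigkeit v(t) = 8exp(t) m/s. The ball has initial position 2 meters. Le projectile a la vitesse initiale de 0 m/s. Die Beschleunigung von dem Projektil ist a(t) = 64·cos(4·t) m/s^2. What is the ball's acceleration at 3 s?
Starting from velocity v(t) = -12·t^2 + 2·t + 5, we take 1 derivative. Taking d/dt of v(t), we find a(t) = 2 - 24·t. We have acceleration a(t) = 2 - 24·t. Substituting t = 3: a(3) = -70.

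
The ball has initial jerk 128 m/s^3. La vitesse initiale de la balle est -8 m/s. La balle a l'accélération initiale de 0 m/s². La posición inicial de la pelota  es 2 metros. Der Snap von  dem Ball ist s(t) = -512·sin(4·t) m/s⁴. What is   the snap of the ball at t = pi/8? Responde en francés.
En utilisant s(t) = -512·sin(4·t) et en substituant t = pi/8, nous trouvons s = -512.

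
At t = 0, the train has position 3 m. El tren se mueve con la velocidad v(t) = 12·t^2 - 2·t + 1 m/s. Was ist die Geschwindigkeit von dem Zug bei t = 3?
Aus der Gleichung für die Geschwindigkeit v(t) = 12·t^2 - 2·t + 1, setzen wir t = 3 ein und erhalten v = 103.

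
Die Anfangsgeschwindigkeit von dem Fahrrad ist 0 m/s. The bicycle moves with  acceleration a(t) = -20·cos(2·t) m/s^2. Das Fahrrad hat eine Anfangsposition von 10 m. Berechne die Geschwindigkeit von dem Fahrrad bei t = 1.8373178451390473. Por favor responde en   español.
Necesitamos integrar nuestra ecuación de la aceleración a(t) = -20·cos(2·t) 1 vez. Integrando la aceleración y usando la condición inicial v(0) = 0, obtenemos v(t) = -10·sin(2·t). Usando v(t) = -10·sin(2·t) y sustituyendo t = 1.8373178451390473, encontramos v = 5.08156550087380.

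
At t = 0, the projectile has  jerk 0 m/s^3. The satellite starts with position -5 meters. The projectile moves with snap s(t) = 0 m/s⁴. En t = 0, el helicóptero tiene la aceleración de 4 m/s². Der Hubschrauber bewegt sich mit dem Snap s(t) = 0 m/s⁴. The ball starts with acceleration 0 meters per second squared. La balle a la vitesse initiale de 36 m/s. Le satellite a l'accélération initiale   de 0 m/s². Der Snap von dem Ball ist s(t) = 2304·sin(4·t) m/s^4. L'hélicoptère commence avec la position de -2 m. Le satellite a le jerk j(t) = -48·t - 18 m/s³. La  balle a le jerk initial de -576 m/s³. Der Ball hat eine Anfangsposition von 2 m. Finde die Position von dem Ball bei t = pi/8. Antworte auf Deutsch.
Wir müssen unsere Gleichung für den Snap s(t) = 2304·sin(4·t) 4-mal integrieren. Durch Integration von dem Snap und Verwendung der Anfangsbedingung j(0) = -576, erhalten wir j(t) = -576·cos(4·t). Das Integral von dem Ruck, mit a(0) = 0, ergibt die Beschleunigung: a(t) = -144·sin(4·t). Die Stammfunktion von der Beschleunigung ist die Geschwindigkeit. Mit v(0) = 36 erhalten wir v(t) = 36·cos(4·t). Die Stammfunktion von der Geschwindigkeit, mit x(0) = 2, ergibt die Position: x(t) = 9·sin(4·t) + 2. Wir haben die Position x(t) = 9·sin(4·t) + 2. Durch Einsetzen von t = pi/8: x(pi/8) = 11.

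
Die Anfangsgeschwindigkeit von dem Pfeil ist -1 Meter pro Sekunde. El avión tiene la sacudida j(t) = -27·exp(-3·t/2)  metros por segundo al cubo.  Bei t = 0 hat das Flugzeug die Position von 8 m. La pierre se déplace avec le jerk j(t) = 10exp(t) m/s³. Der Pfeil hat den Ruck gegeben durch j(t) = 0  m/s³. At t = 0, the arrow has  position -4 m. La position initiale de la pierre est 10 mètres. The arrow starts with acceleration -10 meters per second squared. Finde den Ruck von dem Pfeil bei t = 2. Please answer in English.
From the given jerk equation j(t) = 0, we substitute t = 2 to get j = 0.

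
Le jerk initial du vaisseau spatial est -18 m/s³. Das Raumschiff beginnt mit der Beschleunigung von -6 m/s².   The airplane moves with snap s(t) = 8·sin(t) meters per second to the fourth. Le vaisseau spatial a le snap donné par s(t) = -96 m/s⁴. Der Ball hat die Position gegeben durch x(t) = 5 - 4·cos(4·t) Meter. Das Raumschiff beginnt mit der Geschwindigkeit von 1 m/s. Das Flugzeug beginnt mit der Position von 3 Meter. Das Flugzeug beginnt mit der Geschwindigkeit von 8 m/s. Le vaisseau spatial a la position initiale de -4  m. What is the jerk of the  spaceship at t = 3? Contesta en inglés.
We must find the integral of our snap equation s(t) = -96 1 time. The integral of snap, with j(0) = -18, gives jerk: j(t) = -96·t - 18. Using j(t) = -96·t - 18 and substituting t = 3, we find j = -306.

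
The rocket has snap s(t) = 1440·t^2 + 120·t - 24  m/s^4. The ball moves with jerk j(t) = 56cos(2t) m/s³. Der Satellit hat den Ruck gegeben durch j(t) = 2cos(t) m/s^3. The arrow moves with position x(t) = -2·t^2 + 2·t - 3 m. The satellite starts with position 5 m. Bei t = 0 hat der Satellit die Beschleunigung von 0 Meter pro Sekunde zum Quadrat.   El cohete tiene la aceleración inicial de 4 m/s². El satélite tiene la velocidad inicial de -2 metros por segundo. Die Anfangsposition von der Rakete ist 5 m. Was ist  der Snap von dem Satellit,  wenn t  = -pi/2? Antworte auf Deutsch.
Wir müssen unsere Gleichung für den Ruck j(t) = 2·cos(t) 1-mal ableiten. Durch Ableiten von dem Ruck erhalten wir den Snap: s(t) = -2·sin(t). Mit s(t) = -2·sin(t) und Einsetzen von t = -pi/2, finden wir s = 2.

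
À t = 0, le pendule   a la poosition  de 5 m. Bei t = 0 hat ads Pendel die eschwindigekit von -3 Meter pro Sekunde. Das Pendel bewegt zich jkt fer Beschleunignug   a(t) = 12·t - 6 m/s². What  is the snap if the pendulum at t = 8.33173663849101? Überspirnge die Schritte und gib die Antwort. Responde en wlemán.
Bei t = 8.33173663849101, s = 0.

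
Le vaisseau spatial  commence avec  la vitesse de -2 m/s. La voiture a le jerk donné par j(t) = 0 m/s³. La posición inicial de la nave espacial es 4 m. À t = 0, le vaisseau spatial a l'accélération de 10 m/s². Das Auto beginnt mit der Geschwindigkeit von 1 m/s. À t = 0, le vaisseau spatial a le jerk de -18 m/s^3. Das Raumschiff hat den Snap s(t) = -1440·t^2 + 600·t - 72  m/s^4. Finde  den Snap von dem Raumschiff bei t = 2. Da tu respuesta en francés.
De l'équation du snap s(t) = -1440·t^2 + 600·t - 72, nous substituons t = 2 pour obtenir s = -4632.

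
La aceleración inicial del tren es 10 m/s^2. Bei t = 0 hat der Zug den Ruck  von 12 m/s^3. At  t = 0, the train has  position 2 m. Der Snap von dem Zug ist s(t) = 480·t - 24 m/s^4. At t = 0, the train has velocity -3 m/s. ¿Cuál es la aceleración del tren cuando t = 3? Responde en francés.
En partant du snap s(t) = 480·t - 24, nous prenons 2 primitives. En intégrant le snap et en utilisant la condition initiale j(0) = 12, nous obtenons j(t) = 240·t^2 - 24·t + 12. En prenant ∫j(t)dt et en appliquant a(0) = 10, nous trouvons a(t) = 80·t^3 - 12·t^2 + 12·t + 10. En utilisant a(t) = 80·t^3 - 12·t^2 + 12·t + 10 et en substituant t = 3, nous trouvons a = 2098.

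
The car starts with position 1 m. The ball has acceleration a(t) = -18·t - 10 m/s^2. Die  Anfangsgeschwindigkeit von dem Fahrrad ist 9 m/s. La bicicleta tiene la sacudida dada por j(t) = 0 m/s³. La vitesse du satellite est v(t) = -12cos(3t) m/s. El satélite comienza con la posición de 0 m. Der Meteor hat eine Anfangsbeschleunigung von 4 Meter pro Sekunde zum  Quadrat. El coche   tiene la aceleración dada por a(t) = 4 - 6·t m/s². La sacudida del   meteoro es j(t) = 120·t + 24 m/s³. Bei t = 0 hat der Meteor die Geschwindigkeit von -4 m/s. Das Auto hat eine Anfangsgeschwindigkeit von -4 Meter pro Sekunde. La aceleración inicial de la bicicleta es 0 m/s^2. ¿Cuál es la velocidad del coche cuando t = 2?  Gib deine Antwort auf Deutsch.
Ausgehend von der Beschleunigung a(t) = 4 - 6·t, nehmen wir 1 Integral. Die Stammfunktion von der Beschleunigung, mit v(0) = -4, ergibt die Geschwindigkeit: v(t) = -3·t^2 + 4·t - 4. Mit v(t) = -3·t^2 + 4·t - 4 und Einsetzen von t = 2, finden wir v = -8.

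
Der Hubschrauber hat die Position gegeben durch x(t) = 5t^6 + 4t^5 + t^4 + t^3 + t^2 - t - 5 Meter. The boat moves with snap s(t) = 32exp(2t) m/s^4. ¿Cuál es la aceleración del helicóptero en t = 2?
Partiendo de la posición x(t) = 5·t^6 + 4·t^5 + t^4 + t^3 + t^2 - t - 5, tomamos 2 derivadas. Tomando d/dt de x(t), encontramos v(t) = 30·t^5 + 20·t^4 + 4·t^3 + 3·t^2 + 2·t - 1. Derivando la velocidad, obtenemos la aceleración: a(t) = 150·t^4 + 80·t^3 + 12·t^2 + 6·t + 2. Tenemos la aceleración a(t) = 150·t^4 + 80·t^3 + 12·t^2 + 6·t + 2. Sustituyendo t = 2: a(2) = 3102.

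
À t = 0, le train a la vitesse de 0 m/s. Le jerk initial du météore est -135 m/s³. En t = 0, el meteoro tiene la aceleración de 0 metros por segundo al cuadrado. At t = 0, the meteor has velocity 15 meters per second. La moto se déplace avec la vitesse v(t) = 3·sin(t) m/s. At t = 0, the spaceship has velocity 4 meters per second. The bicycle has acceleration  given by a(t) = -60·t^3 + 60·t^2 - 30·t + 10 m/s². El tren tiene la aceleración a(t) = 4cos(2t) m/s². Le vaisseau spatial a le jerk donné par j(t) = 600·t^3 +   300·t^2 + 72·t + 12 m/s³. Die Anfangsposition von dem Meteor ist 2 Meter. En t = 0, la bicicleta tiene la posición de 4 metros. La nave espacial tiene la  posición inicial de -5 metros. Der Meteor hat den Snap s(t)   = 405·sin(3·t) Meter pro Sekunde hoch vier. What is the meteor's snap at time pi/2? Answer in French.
En utilisant s(t) = 405·sin(3·t) et en substituant t = pi/2, nous trouvons s = -405.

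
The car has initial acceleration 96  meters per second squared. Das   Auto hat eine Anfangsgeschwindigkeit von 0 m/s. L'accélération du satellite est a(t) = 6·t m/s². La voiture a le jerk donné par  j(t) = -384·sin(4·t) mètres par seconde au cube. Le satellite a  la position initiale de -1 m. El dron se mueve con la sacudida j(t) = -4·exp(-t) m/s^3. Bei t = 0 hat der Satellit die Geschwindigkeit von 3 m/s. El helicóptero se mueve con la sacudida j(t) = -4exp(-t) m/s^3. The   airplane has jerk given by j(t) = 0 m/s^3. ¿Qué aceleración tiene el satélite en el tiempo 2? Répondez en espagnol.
De la ecuación de la aceleración a(t) = 6·t, sustituimos t = 2 para obtener a = 12.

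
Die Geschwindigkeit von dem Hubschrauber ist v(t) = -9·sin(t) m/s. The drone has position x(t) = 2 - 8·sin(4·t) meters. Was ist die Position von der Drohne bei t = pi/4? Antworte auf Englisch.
We have position x(t) = 2 - 8·sin(4·t). Substituting t = pi/4: x(pi/4) = 2.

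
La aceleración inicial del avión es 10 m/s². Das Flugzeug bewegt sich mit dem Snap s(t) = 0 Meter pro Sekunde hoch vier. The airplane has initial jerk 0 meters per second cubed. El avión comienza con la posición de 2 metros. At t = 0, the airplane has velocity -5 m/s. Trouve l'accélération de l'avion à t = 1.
Pour résoudre ceci, nous devons prendre 2 intégrales de notre équation du snap s(t) = 0. La primitive du snap est le jerk. En utilisant j(0) = 0, nous obtenons j(t) = 0. En prenant ∫j(t)dt et en appliquant a(0) = 10, nous trouvons a(t) = 10. Nous avons l'accélération a(t) = 10. En substituant t = 1: a(1) = 10.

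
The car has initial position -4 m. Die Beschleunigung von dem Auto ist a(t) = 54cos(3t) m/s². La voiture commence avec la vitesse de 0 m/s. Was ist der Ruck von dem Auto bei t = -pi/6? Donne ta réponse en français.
En partant de l'accélération a(t) = 54·cos(3·t), nous prenons 1 dérivée. En prenant d/dt de a(t), nous trouvons j(t) = -162·sin(3·t). Nous avons le jerk j(t) = -162·sin(3·t). En substituant t = -pi/6: j(-pi/6) = 162.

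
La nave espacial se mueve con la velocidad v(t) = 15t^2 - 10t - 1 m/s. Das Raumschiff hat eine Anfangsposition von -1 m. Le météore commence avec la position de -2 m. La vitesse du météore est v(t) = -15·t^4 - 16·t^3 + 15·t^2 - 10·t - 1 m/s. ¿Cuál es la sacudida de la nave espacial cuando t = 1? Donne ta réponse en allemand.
Um dies zu lösen, müssen wir 2 Ableitungen unserer Gleichung für die Geschwindigkeit v(t) = 15·t^2 - 10·t - 1 nehmen. Die Ableitung von der Geschwindigkeit ergibt die Beschleunigung: a(t) = 30·t - 10. Durch Ableiten von der Beschleunigung erhalten wir den Ruck: j(t) = 30. Mit j(t) = 30 und Einsetzen von t = 1, finden wir j = 30.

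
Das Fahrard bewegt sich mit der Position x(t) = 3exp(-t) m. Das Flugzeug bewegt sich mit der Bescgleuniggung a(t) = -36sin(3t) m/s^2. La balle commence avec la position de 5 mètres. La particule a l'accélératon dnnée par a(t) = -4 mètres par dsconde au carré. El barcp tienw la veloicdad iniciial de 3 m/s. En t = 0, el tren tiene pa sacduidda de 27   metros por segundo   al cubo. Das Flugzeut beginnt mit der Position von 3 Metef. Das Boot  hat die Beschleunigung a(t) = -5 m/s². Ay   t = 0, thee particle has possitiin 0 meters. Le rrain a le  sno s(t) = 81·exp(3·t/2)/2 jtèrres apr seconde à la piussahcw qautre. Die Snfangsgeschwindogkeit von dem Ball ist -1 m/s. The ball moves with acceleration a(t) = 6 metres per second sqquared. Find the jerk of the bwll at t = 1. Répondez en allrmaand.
Ausgehend von der Beschleunigung a(t) = 6, nehmen wir 1 Ableitung. Die Ableitung von der Beschleunigung ergibt den Ruck: j(t) = 0. Wir haben den Ruck j(t) = 0. Durch Einsetzen von t = 1: j(1) = 0.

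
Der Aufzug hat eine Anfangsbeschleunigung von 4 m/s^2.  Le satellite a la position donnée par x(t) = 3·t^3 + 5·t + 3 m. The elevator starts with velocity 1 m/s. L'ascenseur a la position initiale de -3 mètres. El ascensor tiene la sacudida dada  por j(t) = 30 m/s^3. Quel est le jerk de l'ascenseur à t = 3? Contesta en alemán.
Mit j(t) = 30 und Einsetzen von t = 3, finden wir j = 30.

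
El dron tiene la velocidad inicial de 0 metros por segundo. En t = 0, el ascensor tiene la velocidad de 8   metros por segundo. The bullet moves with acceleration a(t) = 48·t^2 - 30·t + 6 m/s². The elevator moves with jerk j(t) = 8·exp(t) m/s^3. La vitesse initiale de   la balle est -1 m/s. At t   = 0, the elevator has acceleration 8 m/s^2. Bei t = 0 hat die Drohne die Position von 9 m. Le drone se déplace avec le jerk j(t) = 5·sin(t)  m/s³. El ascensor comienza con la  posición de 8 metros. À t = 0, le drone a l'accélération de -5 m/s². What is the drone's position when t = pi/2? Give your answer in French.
Nous devons intégrer notre équation du jerk j(t) = 5·sin(t) 3 fois. L'intégrale du jerk est l'accélération. En utilisant a(0) = -5, nous obtenons a(t) = -5·cos(t). La primitive de l'accélération, avec v(0) = 0, donne la vitesse: v(t) = -5·sin(t). La primitive de la vitesse est la position. En utilisant x(0) = 9, nous obtenons x(t) = 5·cos(t) + 4. De l'équation de la position x(t) = 5·cos(t) + 4, nous substituons t = pi/2 pour obtenir x = 4.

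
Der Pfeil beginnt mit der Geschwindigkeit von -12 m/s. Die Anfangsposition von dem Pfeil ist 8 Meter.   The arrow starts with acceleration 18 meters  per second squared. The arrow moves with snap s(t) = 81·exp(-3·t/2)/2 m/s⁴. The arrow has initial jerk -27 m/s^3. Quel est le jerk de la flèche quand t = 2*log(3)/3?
Nous devons trouver l'intégrale de notre équation du snap s(t) = 81·exp(-3·t/2)/2 1 fois. En prenant ∫s(t)dt et en appliquant j(0) = -27, nous trouvons j(t) = -27·exp(-3·t/2). En utilisant j(t) = -27·exp(-3·t/2) et en substituant t = 2*log(3)/3, nous trouvons j = -9.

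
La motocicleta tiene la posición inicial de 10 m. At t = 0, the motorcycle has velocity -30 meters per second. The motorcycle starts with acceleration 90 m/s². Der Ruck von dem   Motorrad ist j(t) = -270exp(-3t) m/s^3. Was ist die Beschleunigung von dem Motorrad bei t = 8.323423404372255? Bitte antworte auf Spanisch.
Debemos encontrar la antiderivada de nuestra ecuación de la sacudida j(t) = -270·exp(-3·t) 1 vez. Integrando la sacudida y usando la condición inicial a(0) = 90, obtenemos a(t) = 90·exp(-3·t). Usando a(t) = 90·exp(-3·t) y sustituyendo t = 8.323423404372255, encontramos a = 1.28763254284976E-9.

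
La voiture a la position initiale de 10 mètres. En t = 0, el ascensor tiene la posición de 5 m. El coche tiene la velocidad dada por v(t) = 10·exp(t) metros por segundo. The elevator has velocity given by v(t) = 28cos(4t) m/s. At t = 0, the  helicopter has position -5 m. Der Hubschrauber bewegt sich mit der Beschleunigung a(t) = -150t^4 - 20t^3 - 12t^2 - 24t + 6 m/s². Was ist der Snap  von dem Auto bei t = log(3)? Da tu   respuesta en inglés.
We must differentiate our velocity equation v(t) = 10·exp(t) 3 times. Differentiating velocity, we get acceleration: a(t) = 10·exp(t). The derivative of acceleration gives jerk: j(t) = 10·exp(t). Differentiating jerk, we get snap: s(t) = 10·exp(t). From the given snap equation s(t) = 10·exp(t), we substitute t = log(3) to get s = 30.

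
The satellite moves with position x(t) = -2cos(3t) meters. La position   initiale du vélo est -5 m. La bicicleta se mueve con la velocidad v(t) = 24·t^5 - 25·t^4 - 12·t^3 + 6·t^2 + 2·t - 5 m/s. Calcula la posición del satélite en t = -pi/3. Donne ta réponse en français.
En utilisant x(t) = -2·cos(3·t) et en substituant t = -pi/3, nous trouvons x = 2.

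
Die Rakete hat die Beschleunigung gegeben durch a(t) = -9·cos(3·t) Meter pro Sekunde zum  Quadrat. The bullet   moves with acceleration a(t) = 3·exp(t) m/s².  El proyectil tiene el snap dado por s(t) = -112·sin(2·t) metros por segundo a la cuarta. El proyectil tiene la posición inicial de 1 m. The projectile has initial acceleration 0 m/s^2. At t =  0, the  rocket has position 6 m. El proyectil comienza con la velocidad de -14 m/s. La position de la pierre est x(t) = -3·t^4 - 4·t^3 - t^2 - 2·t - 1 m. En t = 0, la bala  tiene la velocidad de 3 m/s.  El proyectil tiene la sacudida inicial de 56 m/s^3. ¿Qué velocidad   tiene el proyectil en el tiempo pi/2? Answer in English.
To solve this, we need to take 3 integrals of our snap equation s(t) = -112·sin(2·t). The antiderivative of snap, with j(0) = 56, gives jerk: j(t) = 56·cos(2·t). Integrating jerk and using the initial condition a(0) = 0, we get a(t) = 28·sin(2·t). Integrating acceleration and using the initial condition v(0) = -14, we get v(t) = -14·cos(2·t). Using v(t) = -14·cos(2·t) and substituting t = pi/2, we find v = 14.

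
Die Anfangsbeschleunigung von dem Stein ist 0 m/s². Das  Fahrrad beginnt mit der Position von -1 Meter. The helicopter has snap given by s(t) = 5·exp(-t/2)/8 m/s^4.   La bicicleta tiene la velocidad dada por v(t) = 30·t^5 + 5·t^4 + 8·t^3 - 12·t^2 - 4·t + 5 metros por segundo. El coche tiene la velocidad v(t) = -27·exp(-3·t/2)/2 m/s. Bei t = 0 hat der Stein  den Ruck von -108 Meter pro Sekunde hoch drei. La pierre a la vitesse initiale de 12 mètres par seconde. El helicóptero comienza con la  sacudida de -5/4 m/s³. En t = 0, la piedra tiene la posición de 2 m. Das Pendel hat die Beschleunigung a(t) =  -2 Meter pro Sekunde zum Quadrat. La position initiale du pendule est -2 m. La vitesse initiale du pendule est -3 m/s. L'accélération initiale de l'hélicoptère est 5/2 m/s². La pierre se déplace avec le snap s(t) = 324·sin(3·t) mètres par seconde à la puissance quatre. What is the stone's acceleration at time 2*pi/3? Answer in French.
Pour résoudre ceci, nous devons prendre 2 intégrales de notre équation du snap s(t) = 324·sin(3·t). La primitive du snap est le jerk. En utilisant j(0) = -108, nous obtenons j(t) = -108·cos(3·t). En prenant ∫j(t)dt et en appliquant a(0) = 0, nous trouvons a(t) = -36·sin(3·t). De l'équation de l'accélération a(t) = -36·sin(3·t), nous substituons t = 2*pi/3 pour obtenir a = 0.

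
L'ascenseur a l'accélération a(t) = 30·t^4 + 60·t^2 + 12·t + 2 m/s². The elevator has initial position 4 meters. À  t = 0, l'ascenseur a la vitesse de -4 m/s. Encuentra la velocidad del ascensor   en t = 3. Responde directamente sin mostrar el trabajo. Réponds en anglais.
At t = 3, v = 2054.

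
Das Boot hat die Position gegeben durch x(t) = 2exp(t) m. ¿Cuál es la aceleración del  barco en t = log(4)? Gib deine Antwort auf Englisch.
To solve this, we need to take 2 derivatives of our position equation x(t) = 2·exp(t). Differentiating position, we get velocity: v(t) = 2·exp(t). Differentiating velocity, we get acceleration: a(t) = 2·exp(t). From the given acceleration equation a(t) = 2·exp(t), we substitute t = log(4) to get a = 8.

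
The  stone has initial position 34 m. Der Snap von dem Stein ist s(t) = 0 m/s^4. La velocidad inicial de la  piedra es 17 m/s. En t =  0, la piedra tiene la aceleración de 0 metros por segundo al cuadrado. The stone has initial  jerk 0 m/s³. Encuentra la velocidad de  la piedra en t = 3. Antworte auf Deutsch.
Wir müssen das Integral unserer Gleichung für den Snap s(t) = 0 3-mal finden. Die Stammfunktion von dem Snap ist der Ruck. Mit j(0) = 0 erhalten wir j(t) = 0. Das Integral von dem Ruck, mit a(0) = 0, ergibt die Beschleunigung: a(t) = 0. Mit ∫a(t)dt und Anwendung von v(0) = 17, finden wir v(t) = 17. Mit v(t) = 17 und Einsetzen von t = 3, finden wir v = 17.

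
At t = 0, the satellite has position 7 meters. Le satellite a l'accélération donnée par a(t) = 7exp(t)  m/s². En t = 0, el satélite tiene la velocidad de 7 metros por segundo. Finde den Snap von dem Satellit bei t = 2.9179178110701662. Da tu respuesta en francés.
Nous devons dériver notre équation de l'accélération a(t) = 7·exp(t) 2 fois. En prenant d/dt de a(t), nous trouvons j(t) = 7·exp(t). La dérivée du jerk donne le snap: s(t) = 7·exp(t). En utilisant s(t) = 7·exp(t) et en substituant t = 2.9179178110701662, nous trouvons s = 129.519048129428.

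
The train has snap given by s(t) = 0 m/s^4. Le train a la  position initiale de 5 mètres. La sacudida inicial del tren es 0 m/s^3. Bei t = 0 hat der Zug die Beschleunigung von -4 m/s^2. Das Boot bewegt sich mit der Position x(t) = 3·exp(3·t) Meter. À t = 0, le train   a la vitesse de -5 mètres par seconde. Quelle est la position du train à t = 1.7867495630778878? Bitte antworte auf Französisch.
Nous devons trouver la primitive de notre équation du snap s(t) = 0 4 fois. En prenant ∫s(t)dt et en appliquant j(0) = 0, nous trouvons j(t) = 0. La primitive du jerk est l'accélération. En utilisant a(0) = -4, nous obtenons a(t) = -4. En prenant ∫a(t)dt et en appliquant v(0) = -5, nous trouvons v(t) = -4·t - 5. En intégrant la vitesse et en utilisant la condition initiale x(0) = 5, nous obtenons x(t) = -2·t^2 - 5·t + 5. Nous avons la position x(t) = -2·t^2 - 5·t + 5. En substituant t = 1.7867495630778878: x(1.7867495630778878) = -10.3186958177075.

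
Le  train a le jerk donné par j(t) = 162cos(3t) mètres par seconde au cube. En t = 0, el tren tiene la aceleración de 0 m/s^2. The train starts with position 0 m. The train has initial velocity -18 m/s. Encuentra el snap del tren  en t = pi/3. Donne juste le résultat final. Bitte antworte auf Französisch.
À t = pi/3, s = 0.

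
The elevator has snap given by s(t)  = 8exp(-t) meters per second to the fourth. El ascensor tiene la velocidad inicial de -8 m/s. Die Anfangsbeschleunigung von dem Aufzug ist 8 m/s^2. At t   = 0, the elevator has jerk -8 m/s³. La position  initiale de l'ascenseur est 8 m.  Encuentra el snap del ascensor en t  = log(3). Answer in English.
Using s(t) = 8·exp(-t) and substituting t = log(3), we find s = 8/3.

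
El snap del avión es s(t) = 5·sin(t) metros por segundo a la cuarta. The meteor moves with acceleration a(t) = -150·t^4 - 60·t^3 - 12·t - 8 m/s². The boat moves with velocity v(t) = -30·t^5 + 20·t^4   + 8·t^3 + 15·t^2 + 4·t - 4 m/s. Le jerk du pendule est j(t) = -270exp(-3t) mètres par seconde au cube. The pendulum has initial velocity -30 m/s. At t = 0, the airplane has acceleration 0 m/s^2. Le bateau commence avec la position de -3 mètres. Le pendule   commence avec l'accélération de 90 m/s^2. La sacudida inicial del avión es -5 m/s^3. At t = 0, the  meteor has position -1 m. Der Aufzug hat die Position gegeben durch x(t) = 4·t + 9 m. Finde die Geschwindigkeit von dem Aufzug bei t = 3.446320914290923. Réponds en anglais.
To solve this, we need to take 1 derivative of our position equation x(t) = 4·t + 9. Taking d/dt of x(t), we find v(t) = 4. We have velocity v(t) = 4. Substituting t = 3.446320914290923: v(3.446320914290923) = 4.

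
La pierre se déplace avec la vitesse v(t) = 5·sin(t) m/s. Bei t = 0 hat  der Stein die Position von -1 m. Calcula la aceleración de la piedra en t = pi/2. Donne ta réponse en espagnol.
Debemos derivar nuestra ecuación de la velocidad v(t) = 5·sin(t) 1 vez. Derivando la velocidad, obtenemos la aceleración: a(t) = 5·cos(t). Tenemos la aceleración a(t) = 5·cos(t). Sustituyendo t = pi/2: a(pi/2) = 0.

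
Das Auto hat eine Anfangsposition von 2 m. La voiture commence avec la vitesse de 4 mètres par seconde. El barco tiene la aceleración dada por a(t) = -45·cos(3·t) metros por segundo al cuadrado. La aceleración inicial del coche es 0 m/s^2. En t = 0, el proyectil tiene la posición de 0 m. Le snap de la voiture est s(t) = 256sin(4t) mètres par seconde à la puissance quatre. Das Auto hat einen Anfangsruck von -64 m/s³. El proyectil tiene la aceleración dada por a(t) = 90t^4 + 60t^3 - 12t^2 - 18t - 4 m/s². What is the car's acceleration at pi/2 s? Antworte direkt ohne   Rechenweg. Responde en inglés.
a(pi/2) = 0.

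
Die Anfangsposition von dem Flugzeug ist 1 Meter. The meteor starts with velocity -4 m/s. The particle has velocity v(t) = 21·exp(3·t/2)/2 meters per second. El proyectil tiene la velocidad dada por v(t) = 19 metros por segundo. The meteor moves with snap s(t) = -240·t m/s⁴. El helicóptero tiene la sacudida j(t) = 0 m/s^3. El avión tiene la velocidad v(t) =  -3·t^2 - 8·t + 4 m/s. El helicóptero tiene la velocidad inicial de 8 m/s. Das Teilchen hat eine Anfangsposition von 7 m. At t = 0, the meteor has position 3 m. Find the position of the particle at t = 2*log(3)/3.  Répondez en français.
En partant de la vitesse v(t) = 21·exp(3·t/2)/2, nous prenons 1 intégrale. En prenant ∫v(t)dt et en appliquant x(0) = 7, nous trouvons x(t) = 7·exp(3·t/2). Nous avons la position x(t) = 7·exp(3·t/2). En substituant t = 2*log(3)/3: x(2*log(3)/3) = 21.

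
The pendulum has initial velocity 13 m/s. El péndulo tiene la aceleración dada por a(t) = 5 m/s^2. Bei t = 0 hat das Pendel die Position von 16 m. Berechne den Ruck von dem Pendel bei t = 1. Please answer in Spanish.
Debemos derivar nuestra ecuación de la aceleración a(t) = 5 1 vez. Derivando la aceleración, obtenemos la sacudida: j(t) = 0. Usando j(t) = 0 y sustituyendo t = 1, encontramos j = 0.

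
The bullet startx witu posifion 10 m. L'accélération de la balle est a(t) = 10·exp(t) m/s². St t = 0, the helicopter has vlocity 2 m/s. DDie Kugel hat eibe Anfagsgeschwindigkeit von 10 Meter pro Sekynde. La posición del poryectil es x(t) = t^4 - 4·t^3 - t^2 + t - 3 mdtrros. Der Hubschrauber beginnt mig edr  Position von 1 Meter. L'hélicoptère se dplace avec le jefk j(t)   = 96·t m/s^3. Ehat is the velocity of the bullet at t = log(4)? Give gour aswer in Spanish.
Necesitamos integrar nuestra ecuación de la aceleración a(t) = 10·exp(t) 1 vez. Tomando ∫a(t)dt y aplicando v(0) = 10, encontramos v(t) = 10·exp(t). Tenemos la velocidad v(t) = 10·exp(t). Sustituyendo t = log(4): v(log(4)) = 40.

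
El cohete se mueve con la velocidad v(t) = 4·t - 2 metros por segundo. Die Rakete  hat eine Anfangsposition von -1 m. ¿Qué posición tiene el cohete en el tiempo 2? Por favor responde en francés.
Pour résoudre ceci, nous devons prendre 1 primitive de notre équation de la vitesse v(t) = 4·t - 2. La primitive de la vitesse, avec x(0) = -1, donne la position: x(t) = 2·t^2 - 2·t - 1. De l'équation de la position x(t) = 2·t^2 - 2·t - 1, nous substituons t = 2 pour obtenir x = 3.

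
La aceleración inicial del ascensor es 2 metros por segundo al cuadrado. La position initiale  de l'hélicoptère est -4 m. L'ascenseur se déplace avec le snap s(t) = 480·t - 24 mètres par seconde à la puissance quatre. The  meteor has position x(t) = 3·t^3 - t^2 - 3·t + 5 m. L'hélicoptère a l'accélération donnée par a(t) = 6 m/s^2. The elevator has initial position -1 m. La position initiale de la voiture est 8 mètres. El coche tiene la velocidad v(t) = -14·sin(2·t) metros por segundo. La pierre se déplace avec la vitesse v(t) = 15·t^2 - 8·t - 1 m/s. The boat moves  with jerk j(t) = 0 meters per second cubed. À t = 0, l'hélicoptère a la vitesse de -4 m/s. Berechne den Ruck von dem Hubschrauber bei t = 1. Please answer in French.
Pour résoudre ceci, nous devons prendre 1 dérivée de notre équation de l'accélération a(t) = 6. En prenant d/dt de a(t), nous trouvons j(t) = 0. De l'équation du jerk j(t) = 0, nous substituons t = 1 pour obtenir j = 0.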